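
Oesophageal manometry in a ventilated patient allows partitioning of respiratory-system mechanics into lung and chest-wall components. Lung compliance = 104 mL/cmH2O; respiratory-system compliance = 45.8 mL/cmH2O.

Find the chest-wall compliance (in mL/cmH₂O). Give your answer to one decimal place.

1/Ccw = 1/Crs − 1/CL.
1/Ccw = 1/45.8 − 1/104 = 0.01222.
Ccw = 81.833 mL/cmH2O.

81.8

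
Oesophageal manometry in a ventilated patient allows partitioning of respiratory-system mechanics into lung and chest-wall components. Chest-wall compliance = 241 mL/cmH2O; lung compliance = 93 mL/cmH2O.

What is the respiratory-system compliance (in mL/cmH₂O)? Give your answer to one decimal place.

Lung and chest wall are elastances in series: 1/Crs = 1/CL + 1/Ccw.
1/Crs = 1/93 + 1/241 = 0.0149.
Crs = 67.114 mL/cmH2O.

67.1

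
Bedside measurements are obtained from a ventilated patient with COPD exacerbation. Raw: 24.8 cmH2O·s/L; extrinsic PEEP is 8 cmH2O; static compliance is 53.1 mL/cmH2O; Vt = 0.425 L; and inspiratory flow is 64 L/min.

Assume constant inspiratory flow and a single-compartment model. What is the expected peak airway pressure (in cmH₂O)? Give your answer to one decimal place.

42.5

Flow: 64 L/min ÷ 60 = 1.0667 L/s.
Equation of motion (constant flow): PIP = Vt/C + R·V̇ + PEEP.
PIP = 425/53.1 + 24.8×1.0667 + 8 = 8.004 + 26.454 + 8 = 42.458 cmH2O.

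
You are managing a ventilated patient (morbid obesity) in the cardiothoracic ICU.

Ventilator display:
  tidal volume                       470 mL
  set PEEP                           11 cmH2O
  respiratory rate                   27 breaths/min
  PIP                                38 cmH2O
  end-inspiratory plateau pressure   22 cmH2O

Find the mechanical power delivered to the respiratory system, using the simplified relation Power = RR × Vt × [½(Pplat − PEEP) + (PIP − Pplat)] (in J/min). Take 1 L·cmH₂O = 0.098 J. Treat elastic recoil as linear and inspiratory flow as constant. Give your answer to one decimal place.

Per-breath work = Vt × [½(Pplat−PEEP) + (PIP−Pplat)] = 0.470 × [0.5×11.0 + 16.0] = 0.470 × 21.5 = 10.105 L·cmH2O.
Power = 27 × 10.105 = 272.84 L·cmH2O/min.
× 0.098 J/(L·cmH2O) → 26.738 J/min.

26.7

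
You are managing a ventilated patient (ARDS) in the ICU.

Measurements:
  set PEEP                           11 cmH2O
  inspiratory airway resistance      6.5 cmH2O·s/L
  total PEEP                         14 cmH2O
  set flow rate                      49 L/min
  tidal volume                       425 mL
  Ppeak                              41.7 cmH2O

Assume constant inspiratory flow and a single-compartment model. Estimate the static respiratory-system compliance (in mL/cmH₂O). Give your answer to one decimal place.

19.0

Flow: 49 L/min ÷ 60 = 0.8167 L/s.
Total PEEP = 14 cmH2O (set 11 + intrinsic 3); this is the baseline alveolar pressure.
Equation of motion (constant flow): PIP = Vt/C + R·V̇ + PEEP.
Vt/C = PIP − R·V̇ − PEEP = 41.7 − 6.5×0.8167 − 14 = 41.7 − 5.309 − 14 = 22.391 cmH2O.
C = Vt / 22.391 = 425 / 22.391 = 18.981 mL/cmH2O.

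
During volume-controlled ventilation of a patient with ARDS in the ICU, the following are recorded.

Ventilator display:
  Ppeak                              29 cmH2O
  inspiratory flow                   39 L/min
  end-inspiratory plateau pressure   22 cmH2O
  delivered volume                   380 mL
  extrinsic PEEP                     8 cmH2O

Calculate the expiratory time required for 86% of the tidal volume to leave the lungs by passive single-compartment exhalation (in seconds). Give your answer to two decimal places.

Flow: 39 L/min ÷ 60 = 0.65 L/s.
R = (PIP − Pplat)/V̇ = (29 − 22) / 0.65 = 7.0/0.65 = 10.769 cmH2O·s/L.
C = Vt/(Pplat − PEEP) = 380.0 / (22 − 8) = 380.0/14.0 = 27.143 mL/cmH2O.
τ = R × C = 10.769 × 0.02714 L/cmH2O = 0.2923 s.
t = −τ·ln(1 − 0.86) = −0.2923·ln(0.14) = 0.5747 s.

0.57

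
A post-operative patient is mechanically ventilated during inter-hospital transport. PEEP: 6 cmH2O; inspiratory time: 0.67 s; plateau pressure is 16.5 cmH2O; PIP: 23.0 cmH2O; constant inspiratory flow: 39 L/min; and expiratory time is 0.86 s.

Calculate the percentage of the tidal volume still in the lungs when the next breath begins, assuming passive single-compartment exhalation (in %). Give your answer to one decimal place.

12.6

Flow: 39 L/min ÷ 60 = 0.65 L/s.
Vt = flow × Ti = 0.65 L/s × 0.67 s × 1000 mL/L = 435.5 mL.
R = (PIP − Pplat)/V̇ = (23.0 − 16.5) / 0.65 = 6.5/0.65 = 10.0 cmH2O·s/L.
C = Vt/(Pplat − PEEP) = 435.5 / (16.5 − 6) = 435.5/10.5 = 41.476 mL/cmH2O.
τ = R × C = 10.0 × 0.04148 L/cmH2O = 0.4148 s.
Fraction remaining at end-expiration = e^(−Te/τ) = e^(−0.86/0.4148) = 0.1258 → 12.58%.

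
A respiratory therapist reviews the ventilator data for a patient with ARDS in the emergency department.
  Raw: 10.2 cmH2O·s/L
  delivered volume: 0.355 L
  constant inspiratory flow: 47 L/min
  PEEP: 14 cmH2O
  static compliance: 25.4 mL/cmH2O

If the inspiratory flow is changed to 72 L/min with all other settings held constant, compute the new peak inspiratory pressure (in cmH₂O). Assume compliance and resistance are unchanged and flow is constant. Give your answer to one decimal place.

Flow: 47 L/min ÷ 60 = 0.7833 L/s.
New flow: 72 L/min ÷ 60 = 1.2 L/s.
PIP = Vt/C + R·V̇ + PEEP (constant-flow equation of motion).
Only the resistive term changes: ΔPIP = R × ΔV̇ = 10.2 × (1.2 − 0.7833) = 10.2 × 0.4167 = 4.25 cmH2O.
Original PIP = 355/25.4 + 10.2×0.7833 + 14 = 35.966 cmH2O; new PIP = 35.966 + (4.25) = 40.216 cmH2O.

40.2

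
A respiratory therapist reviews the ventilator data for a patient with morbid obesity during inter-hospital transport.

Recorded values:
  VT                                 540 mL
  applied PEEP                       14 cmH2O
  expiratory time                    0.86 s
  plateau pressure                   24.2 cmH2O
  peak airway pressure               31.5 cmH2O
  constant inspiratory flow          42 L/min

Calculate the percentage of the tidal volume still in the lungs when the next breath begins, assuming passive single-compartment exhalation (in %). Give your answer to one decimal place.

21.1

Flow: 42 L/min ÷ 60 = 0.7 L/s.
R = (PIP − Pplat)/V̇ = (31.5 − 24.2) / 0.7 = 7.3/0.7 = 10.429 cmH2O·s/L.
C = Vt/(Pplat − PEEP) = 540.0 / (24.2 − 14) = 540.0/10.2 = 52.941 mL/cmH2O.
τ = R × C = 10.429 × 0.05294 L/cmH2O = 0.5521 s.
Fraction remaining at end-expiration = e^(−Te/τ) = e^(−0.86/0.5521) = 0.2106 → 21.06%.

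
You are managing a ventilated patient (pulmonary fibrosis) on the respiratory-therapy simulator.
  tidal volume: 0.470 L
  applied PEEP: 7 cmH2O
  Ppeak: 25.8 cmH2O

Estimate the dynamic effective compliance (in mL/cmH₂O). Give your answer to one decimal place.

Dynamic compliance = Vt / (PIP − PEEP) = 470 / (25.8 − 7) = 470 / 18.8 = 25.0 mL/cmH2O.

25.0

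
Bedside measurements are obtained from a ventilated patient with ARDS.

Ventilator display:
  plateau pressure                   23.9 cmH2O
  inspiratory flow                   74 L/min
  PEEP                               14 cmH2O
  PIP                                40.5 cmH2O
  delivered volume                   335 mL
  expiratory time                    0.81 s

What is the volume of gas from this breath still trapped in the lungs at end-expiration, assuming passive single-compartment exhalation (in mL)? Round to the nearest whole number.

Flow: 74 L/min ÷ 60 = 1.2333 L/s.
R = (PIP − Pplat)/V̇ = (40.5 − 23.9) / 1.2333 = 16.6/1.2333 = 13.46 cmH2O·s/L.
C = Vt/(Pplat − PEEP) = 335.0 / (23.9 − 14) = 335.0/9.9 = 33.838 mL/cmH2O.
τ = R × C = 13.46 × 0.03384 L/cmH2O = 0.4555 s.
Fraction remaining = e^(−Te/τ) = e^(−0.81/0.4555) = 0.1689.
Trapped volume = 335.0 × 0.1689 = 56.582 mL.

57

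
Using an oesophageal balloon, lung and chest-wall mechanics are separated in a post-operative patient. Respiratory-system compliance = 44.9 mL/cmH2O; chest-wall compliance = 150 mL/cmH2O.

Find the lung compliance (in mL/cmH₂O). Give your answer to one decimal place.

1/CL = 1/Crs − 1/Ccw.
1/CL = 1/44.9 − 1/150 = 0.01561.
CL = 64.061 mL/cmH2O.

64.1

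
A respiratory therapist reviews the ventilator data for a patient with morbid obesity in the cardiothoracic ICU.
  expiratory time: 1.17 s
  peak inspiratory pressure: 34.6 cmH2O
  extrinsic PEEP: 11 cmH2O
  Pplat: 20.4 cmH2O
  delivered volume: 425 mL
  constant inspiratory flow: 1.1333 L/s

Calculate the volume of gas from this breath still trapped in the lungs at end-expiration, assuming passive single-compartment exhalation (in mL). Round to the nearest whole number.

R = (PIP − Pplat)/V̇ = (34.6 − 20.4) / 1.1333 = 14.2/1.1333 = 12.53 cmH2O·s/L.
C = Vt/(Pplat − PEEP) = 425.0 / (20.4 − 11) = 425.0/9.4 = 45.213 mL/cmH2O.
τ = R × C = 12.53 × 0.04521 L/cmH2O = 0.5665 s.
Fraction remaining = e^(−Te/τ) = e^(−1.17/0.5665) = 0.1268.
Trapped volume = 425.0 × 0.1268 = 53.89 mL.

54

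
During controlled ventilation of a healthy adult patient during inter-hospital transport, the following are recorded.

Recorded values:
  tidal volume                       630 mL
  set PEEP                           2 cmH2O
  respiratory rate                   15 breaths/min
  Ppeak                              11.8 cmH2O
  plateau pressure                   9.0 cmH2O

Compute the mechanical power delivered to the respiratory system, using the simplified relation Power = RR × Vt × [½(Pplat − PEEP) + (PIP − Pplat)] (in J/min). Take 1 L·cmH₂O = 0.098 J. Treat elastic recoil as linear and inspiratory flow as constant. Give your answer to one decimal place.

5.8

Per-breath work = Vt × [½(Pplat−PEEP) + (PIP−Pplat)] = 0.630 × [0.5×7.0 + 2.8] = 0.630 × 6.3 = 3.969 L·cmH2O.
Power = 15 × 3.969 = 59.535 L·cmH2O/min.
× 0.098 J/(L·cmH2O) → 5.834 J/min.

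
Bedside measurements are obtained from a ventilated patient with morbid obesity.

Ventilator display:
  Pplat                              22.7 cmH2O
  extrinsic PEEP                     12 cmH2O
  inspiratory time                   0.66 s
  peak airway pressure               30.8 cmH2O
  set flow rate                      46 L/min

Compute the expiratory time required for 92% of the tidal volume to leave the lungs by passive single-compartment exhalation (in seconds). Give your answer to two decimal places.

Flow: 46 L/min ÷ 60 = 0.7667 L/s.
Vt = flow × Ti = 0.7667 L/s × 0.66 s × 1000 mL/L = 506.02 mL.
R = (PIP − Pplat)/V̇ = (30.8 − 22.7) / 0.7667 = 8.1/0.7667 = 10.565 cmH2O·s/L.
C = Vt/(Pplat − PEEP) = 506.02 / (22.7 − 12) = 506.02/10.7 = 47.292 mL/cmH2O.
τ = R × C = 10.565 × 0.04729 L/cmH2O = 0.4996 s.
t = −τ·ln(1 − 0.92) = −0.4996·ln(0.08) = 1.262 s.

1.26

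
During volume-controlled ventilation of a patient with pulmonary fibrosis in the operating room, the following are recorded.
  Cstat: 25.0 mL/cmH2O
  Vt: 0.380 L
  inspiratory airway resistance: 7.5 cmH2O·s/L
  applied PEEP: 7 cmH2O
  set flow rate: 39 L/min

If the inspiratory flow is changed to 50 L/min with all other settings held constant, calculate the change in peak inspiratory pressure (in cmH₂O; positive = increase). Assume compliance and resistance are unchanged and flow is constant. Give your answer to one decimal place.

1.4

Flow: 39 L/min ÷ 60 = 0.65 L/s.
New flow: 50 L/min ÷ 60 = 0.8333 L/s.
PIP = Vt/C + R·V̇ + PEEP (constant-flow equation of motion).
Only the resistive term changes: ΔPIP = R × ΔV̇ = 7.5 × (0.8333 − 0.65) = 7.5 × 0.1833 = 1.375 cmH2O.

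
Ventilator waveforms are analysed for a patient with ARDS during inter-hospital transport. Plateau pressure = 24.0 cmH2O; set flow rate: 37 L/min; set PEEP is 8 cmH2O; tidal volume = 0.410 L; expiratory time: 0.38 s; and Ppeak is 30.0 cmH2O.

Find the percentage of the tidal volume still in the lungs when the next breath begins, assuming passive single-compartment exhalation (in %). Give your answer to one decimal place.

21.8

Flow: 37 L/min ÷ 60 = 0.6167 L/s.
R = (PIP − Pplat)/V̇ = (30.0 − 24.0) / 0.6167 = 6.0/0.6167 = 9.729 cmH2O·s/L.
C = Vt/(Pplat − PEEP) = 410.0 / (24.0 − 8) = 410.0/16.0 = 25.625 mL/cmH2O.
τ = R × C = 9.729 × 0.02563 L/cmH2O = 0.2494 s.
Fraction remaining at end-expiration = e^(−Te/τ) = e^(−0.38/0.2494) = 0.2179 → 21.79%.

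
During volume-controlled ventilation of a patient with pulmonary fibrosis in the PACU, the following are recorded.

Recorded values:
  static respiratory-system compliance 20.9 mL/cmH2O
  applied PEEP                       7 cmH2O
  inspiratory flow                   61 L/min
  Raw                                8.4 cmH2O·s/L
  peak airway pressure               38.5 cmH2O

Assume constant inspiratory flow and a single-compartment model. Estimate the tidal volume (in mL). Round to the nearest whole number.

Flow: 61 L/min ÷ 60 = 1.0167 L/s.
Equation of motion (constant flow): PIP = Vt/C + R·V̇ + PEEP.
Vt/C = PIP − R·V̇ − PEEP = 38.5 − 8.54 − 7 = 22.96 cmH2O.
Vt = C × 22.96 = 20.9 × 22.96 = 479.86 mL.

480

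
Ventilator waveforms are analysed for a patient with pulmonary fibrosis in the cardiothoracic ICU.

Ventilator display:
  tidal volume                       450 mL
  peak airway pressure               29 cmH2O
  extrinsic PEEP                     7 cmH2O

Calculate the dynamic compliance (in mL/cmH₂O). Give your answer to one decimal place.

20.5

Dynamic compliance = Vt / (PIP − PEEP) = 450 / (29 − 7) = 450 / 22.0 = 20.455 mL/cmH2O.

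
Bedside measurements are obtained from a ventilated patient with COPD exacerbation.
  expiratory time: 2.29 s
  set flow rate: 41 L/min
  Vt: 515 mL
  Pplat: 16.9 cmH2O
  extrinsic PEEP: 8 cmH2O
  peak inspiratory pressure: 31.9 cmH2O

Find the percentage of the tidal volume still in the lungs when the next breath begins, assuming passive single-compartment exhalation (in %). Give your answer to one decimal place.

16.5

Flow: 41 L/min ÷ 60 = 0.6833 L/s.
R = (PIP − Pplat)/V̇ = (31.9 − 16.9) / 0.6833 = 15.0/0.6833 = 21.952 cmH2O·s/L.
C = Vt/(Pplat − PEEP) = 515.0 / (16.9 − 8) = 515.0/8.9 = 57.865 mL/cmH2O.
τ = R × C = 21.952 × 0.05787 L/cmH2O = 1.27 s.
Fraction remaining at end-expiration = e^(−Te/τ) = e^(−2.29/1.27) = 0.1648 → 16.48%.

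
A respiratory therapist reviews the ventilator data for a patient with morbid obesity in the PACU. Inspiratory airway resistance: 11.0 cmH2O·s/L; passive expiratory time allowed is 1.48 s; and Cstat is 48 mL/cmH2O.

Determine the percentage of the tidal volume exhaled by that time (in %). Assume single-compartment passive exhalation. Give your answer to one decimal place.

93.9

τ = R × C = 11.0 × 48 mL/cmH2O = 11.0 × 0.048 L/cmH2O = 0.528 s.
Passive exhalation: V(t)/V₀ = e^(−t/τ) = e^(−1.48/0.528) = 0.06063.
Fraction exhaled = 1 − 0.06063 = 0.9394 → 93.94%.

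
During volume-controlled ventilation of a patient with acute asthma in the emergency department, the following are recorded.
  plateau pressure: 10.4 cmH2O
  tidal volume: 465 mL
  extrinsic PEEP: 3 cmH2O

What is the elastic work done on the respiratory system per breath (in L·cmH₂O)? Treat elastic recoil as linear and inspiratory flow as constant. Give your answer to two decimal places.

1.72

Elastic work ≈ ½ × (Pplat − PEEP) × Vt = 0.5 × (10.4 − 3) × 0.465 L = 0.5 × 7.4 × 0.465 = 1.721 L·cmH2O.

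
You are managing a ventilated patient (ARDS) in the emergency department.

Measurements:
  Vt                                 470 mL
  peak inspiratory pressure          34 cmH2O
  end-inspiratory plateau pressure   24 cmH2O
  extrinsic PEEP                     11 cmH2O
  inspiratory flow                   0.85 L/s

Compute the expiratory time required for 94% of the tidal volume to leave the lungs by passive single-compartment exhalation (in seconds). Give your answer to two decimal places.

1.20

R = (PIP − Pplat)/V̇ = (34 − 24) / 0.85 = 10.0/0.85 = 11.765 cmH2O·s/L.
C = Vt/(Pplat − PEEP) = 470.0 / (24 − 11) = 470.0/13.0 = 36.154 mL/cmH2O.
τ = R × C = 11.765 × 0.03615 L/cmH2O = 0.4253 s.
t = −τ·ln(1 − 0.94) = −0.4253·ln(0.06) = 1.197 s.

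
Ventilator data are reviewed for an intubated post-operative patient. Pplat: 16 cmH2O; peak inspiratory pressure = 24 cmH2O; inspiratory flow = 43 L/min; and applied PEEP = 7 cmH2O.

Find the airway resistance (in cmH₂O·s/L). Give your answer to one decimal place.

11.2

Flow: 43 L/min ÷ 60 = 0.7167 L/s.
Raw = (PIP − Pplat) / flow = (24 − 16) / 0.7167 = 8.0 / 0.7167 = 11.162 cmH2O·s/L.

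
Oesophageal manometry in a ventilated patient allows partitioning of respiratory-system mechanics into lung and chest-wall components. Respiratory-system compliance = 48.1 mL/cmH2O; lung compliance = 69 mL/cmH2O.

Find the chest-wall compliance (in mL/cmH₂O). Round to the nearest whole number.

159

1/Ccw = 1/Crs − 1/CL.
1/Ccw = 1/48.1 − 1/69 = 0.006297.
Ccw = 158.81 mL/cmH2O.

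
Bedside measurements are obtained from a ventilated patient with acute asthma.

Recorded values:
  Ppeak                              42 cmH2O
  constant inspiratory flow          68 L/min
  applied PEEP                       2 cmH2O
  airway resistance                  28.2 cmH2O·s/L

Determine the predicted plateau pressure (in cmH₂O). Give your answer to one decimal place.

10.0

Flow: 68 L/min ÷ 60 = 1.1333 L/s.
Pplat = PIP − Raw × flow = 42 − 28.2 × 1.1333 = 42 − 31.959 = 10.041 cmH2O.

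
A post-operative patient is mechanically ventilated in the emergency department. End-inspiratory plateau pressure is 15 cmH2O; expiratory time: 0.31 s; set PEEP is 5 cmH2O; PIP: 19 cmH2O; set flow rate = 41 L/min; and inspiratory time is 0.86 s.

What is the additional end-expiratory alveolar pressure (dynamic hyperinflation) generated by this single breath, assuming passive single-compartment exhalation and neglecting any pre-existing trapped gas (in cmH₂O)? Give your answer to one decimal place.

Flow: 41 L/min ÷ 60 = 0.6833 L/s.
Vt = flow × Ti = 0.6833 L/s × 0.86 s × 1000 mL/L = 587.64 mL.
R = (PIP − Pplat)/V̇ = (19 − 15) / 0.6833 = 4.0/0.6833 = 5.854 cmH2O·s/L.
C = Vt/(Pplat − PEEP) = 587.64 / (15 − 5) = 587.64/10.0 = 58.764 mL/cmH2O.
τ = R × C = 5.854 × 0.05876 L/cmH2O = 0.344 s.
Fraction remaining = e^(−Te/τ) = e^(−0.31/0.344) = 0.4061; trapped volume = 587.64 × 0.4061 = 238.64 mL.
Additional alveolar pressure from trapping ≈ V_trapped / C = 238.64 / 58.764 = 4.061 cmH2O.

4.1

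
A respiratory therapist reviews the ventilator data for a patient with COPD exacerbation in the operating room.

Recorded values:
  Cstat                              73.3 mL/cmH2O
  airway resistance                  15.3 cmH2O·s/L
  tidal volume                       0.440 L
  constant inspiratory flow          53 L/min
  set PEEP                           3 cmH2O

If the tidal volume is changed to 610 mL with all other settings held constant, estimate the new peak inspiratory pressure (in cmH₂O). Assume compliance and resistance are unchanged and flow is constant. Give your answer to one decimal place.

24.8

Flow: 53 L/min ÷ 60 = 0.8833 L/s.
PIP = Vt/C + R·V̇ + PEEP (constant-flow equation of motion).
Only the elastic term changes: ΔPIP = ΔVt / C = (610 − 440) / 73.3 = 2.319 cmH2O.
Original PIP = 440/73.3 + 15.3×0.8833 + 3 = 22.517 cmH2O; new PIP = 22.517 + (2.319) = 24.836 cmH2O.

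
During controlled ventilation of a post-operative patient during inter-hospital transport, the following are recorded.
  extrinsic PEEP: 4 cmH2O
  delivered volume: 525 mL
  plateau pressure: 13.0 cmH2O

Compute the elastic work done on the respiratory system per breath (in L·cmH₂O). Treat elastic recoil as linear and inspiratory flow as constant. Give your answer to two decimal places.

Elastic work ≈ ½ × (Pplat − PEEP) × Vt = 0.5 × (13.0 − 4) × 0.525 L = 0.5 × 9.0 × 0.525 = 2.363 L·cmH2O.

2.36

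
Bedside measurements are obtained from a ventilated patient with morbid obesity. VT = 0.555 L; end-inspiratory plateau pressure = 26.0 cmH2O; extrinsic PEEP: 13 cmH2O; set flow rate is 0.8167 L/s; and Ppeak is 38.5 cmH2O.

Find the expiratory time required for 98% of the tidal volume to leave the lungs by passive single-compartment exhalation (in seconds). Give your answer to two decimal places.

2.56

R = (PIP − Pplat)/V̇ = (38.5 − 26.0) / 0.8167 = 12.5/0.8167 = 15.305 cmH2O·s/L.
C = Vt/(Pplat − PEEP) = 555.0 / (26.0 − 13) = 555.0/13.0 = 42.692 mL/cmH2O.
τ = R × C = 15.305 × 0.04269 L/cmH2O = 0.6534 s.
t = −τ·ln(1 − 0.98) = −0.6534·ln(0.02) = 2.556 s.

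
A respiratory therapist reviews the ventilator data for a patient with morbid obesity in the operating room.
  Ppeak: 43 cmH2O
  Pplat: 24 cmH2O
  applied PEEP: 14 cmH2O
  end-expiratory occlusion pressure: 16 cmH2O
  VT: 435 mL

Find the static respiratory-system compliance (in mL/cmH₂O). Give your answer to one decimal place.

End-expiratory occlusion gives total PEEP = 16 cmH2O (intrinsic PEEP = 16 − 14 = 2). Use total PEEP for the elastic gradient.
Cstat = Vt / (Pplat − PEEPtotal) = 435 / (24 − 16) = 435 / 8.0 = 54.375 mL/cmH2O.

54.4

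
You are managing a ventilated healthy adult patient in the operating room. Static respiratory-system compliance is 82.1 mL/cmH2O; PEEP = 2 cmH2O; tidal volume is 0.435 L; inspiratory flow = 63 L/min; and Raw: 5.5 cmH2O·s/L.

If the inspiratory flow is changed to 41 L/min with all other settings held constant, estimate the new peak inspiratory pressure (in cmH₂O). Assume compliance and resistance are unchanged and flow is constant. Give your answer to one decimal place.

Flow: 63 L/min ÷ 60 = 1.05 L/s.
New flow: 41 L/min ÷ 60 = 0.6833 L/s.
PIP = Vt/C + R·V̇ + PEEP (constant-flow equation of motion).
Only the resistive term changes: ΔPIP = R × ΔV̇ = 5.5 × (0.6833 − 1.05) = 5.5 × -0.3667 = -2.017 cmH2O.
Original PIP = 435/82.1 + 5.5×1.05 + 2 = 13.073 cmH2O; new PIP = 13.073 + (-2.017) = 11.056 cmH2O.

11.1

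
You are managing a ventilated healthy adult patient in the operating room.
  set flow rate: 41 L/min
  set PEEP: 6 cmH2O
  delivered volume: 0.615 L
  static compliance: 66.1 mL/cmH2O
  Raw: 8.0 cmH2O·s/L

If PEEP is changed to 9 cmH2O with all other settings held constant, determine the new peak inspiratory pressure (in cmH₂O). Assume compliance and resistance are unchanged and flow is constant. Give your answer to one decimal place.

23.8

Flow: 41 L/min ÷ 60 = 0.6833 L/s.
PIP = Vt/C + R·V̇ + PEEP (constant-flow equation of motion).
Only the baseline term changes: ΔPIP = ΔPEEP = 9 − 6 = 3.0 cmH2O.
Original PIP = 615/66.1 + 8.0×0.6833 + 6 = 20.77 cmH2O; new PIP = 20.77 + (3.0) = 23.77 cmH2O.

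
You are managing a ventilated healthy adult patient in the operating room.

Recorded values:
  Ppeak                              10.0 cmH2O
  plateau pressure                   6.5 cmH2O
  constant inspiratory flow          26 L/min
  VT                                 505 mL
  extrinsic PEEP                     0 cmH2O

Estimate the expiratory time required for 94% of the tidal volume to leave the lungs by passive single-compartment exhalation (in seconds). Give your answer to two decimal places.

1.77

Flow: 26 L/min ÷ 60 = 0.4333 L/s.
R = (PIP − Pplat)/V̇ = (10.0 − 6.5) / 0.4333 = 3.5/0.4333 = 8.078 cmH2O·s/L.
C = Vt/(Pplat − PEEP) = 505.0 / (6.5 − 0) = 505.0/6.5 = 77.692 mL/cmH2O.
τ = R × C = 8.078 × 0.07769 L/cmH2O = 0.6276 s.
t = −τ·ln(1 − 0.94) = −0.6276·ln(0.06) = 1.766 s.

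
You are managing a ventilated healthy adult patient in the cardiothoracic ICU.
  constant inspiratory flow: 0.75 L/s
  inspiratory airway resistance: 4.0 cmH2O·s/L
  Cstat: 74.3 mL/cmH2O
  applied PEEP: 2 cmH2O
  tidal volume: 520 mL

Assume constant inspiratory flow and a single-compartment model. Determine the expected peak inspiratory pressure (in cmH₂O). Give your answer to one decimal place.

12.0

Equation of motion (constant flow): PIP = Vt/C + R·V̇ + PEEP.
PIP = 520/74.3 + 4.0×0.75 + 2 = 6.999 + 3.0 + 2 = 11.999 cmH2O.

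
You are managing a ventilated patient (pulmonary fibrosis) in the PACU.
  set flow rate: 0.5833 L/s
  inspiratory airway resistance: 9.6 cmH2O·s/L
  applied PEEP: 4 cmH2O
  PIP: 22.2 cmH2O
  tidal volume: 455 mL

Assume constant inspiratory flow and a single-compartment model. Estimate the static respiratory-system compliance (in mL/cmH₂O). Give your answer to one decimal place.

36.1

Equation of motion (constant flow): PIP = Vt/C + R·V̇ + PEEP.
Vt/C = PIP − R·V̇ − PEEP = 22.2 − 9.6×0.5833 − 4 = 22.2 − 5.6 − 4 = 12.6 cmH2O.
C = Vt / 12.6 = 455 / 12.6 = 36.111 mL/cmH2O.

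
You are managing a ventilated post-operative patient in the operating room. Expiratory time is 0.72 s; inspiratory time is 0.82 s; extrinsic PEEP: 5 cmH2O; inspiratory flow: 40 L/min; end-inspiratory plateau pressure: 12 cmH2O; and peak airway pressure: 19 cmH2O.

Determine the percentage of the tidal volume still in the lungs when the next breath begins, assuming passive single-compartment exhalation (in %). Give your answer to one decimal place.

Flow: 40 L/min ÷ 60 = 0.6667 L/s.
Vt = flow × Ti = 0.6667 L/s × 0.82 s × 1000 mL/L = 546.69 mL.
R = (PIP − Pplat)/V̇ = (19 − 12) / 0.6667 = 7.0/0.6667 = 10.499 cmH2O·s/L.
C = Vt/(Pplat − PEEP) = 546.69 / (12 − 5) = 546.69/7.0 = 78.099 mL/cmH2O.
τ = R × C = 10.499 × 0.0781 L/cmH2O = 0.82 s.
Fraction remaining at end-expiration = e^(−Te/τ) = e^(−0.72/0.82) = 0.4156 → 41.56%.

41.6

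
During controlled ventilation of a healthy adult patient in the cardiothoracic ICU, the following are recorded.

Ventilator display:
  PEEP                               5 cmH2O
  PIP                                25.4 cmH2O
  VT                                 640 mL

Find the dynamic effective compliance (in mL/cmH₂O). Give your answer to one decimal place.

Dynamic compliance = Vt / (PIP − PEEP) = 640 / (25.4 − 5) = 640 / 20.4 = 31.373 mL/cmH2O.

31.4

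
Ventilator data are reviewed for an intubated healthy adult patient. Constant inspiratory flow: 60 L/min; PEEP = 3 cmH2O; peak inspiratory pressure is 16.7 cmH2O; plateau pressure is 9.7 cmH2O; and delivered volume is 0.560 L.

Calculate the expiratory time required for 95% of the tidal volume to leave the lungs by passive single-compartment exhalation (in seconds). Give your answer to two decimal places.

Flow: 60 L/min ÷ 60 = 1 L/s.
R = (PIP − Pplat)/V̇ = (16.7 − 9.7) / 1 = 7.0/1 = 7.0 cmH2O·s/L.
C = Vt/(Pplat − PEEP) = 560.0 / (9.7 − 3) = 560.0/6.7 = 83.582 mL/cmH2O.
τ = R × C = 7.0 × 0.08358 L/cmH2O = 0.5851 s.
t = −τ·ln(1 − 0.95) = −0.5851·ln(0.05) = 1.753 s.

1.75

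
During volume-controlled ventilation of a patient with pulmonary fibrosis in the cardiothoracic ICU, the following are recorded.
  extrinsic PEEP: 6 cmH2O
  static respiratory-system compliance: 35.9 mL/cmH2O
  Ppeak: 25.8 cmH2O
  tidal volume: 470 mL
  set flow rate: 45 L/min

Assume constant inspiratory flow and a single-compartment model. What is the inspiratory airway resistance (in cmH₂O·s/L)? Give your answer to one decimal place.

Flow: 45 L/min ÷ 60 = 0.75 L/s.
Equation of motion (constant flow): PIP = Vt/C + R·V̇ + PEEP.
R·V̇ = PIP − Vt/C − PEEP = 25.8 − 470/35.9 − 6 = 25.8 − 13.092 − 6 = 6.708 cmH2O.
R = 6.708 / 0.75 = 8.944 cmH2O·s/L.

8.9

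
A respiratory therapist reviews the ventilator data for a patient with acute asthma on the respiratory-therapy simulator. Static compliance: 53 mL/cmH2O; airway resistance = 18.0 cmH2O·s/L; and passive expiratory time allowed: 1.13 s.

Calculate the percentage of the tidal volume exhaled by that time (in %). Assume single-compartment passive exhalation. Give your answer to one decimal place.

τ = R × C = 18.0 × 53 mL/cmH2O = 18.0 × 0.053 L/cmH2O = 0.954 s.
Passive exhalation: V(t)/V₀ = e^(−t/τ) = e^(−1.13/0.954) = 0.3059.
Fraction exhaled = 1 − 0.3059 = 0.6941 → 69.41%.

69.4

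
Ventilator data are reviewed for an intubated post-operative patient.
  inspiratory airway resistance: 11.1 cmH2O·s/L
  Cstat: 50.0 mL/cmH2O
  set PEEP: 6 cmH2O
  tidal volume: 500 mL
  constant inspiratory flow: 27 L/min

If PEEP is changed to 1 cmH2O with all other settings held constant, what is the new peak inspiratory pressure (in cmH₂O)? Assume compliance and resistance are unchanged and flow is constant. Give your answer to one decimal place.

16.0

Flow: 27 L/min ÷ 60 = 0.45 L/s.
PIP = Vt/C + R·V̇ + PEEP (constant-flow equation of motion).
Only the baseline term changes: ΔPIP = ΔPEEP = 1 − 6 = -5.0 cmH2O.
Original PIP = 500/50.0 + 11.1×0.45 + 6 = 20.995 cmH2O; new PIP = 20.995 + (-5.0) = 15.995 cmH2O.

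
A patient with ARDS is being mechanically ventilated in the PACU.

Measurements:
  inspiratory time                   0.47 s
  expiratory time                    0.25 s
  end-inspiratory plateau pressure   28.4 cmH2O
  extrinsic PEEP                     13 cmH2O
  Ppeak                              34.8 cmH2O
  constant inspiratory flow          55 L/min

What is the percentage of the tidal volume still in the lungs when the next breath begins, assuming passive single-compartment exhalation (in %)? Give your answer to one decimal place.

Flow: 55 L/min ÷ 60 = 0.9167 L/s.
Vt = flow × Ti = 0.9167 L/s × 0.47 s × 1000 mL/L = 430.85 mL.
R = (PIP − Pplat)/V̇ = (34.8 − 28.4) / 0.9167 = 6.4/0.9167 = 6.982 cmH2O·s/L.
C = Vt/(Pplat − PEEP) = 430.85 / (28.4 − 13) = 430.85/15.4 = 27.977 mL/cmH2O.
τ = R × C = 6.982 × 0.02798 L/cmH2O = 0.1954 s.
Fraction remaining at end-expiration = e^(−Te/τ) = e^(−0.25/0.1954) = 0.2782 → 27.82%.

27.8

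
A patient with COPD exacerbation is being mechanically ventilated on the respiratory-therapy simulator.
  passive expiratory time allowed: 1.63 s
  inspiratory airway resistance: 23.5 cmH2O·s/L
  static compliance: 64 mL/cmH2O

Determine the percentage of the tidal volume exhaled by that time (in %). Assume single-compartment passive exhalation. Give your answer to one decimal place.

τ = R × C = 23.5 × 64 mL/cmH2O = 23.5 × 0.064 L/cmH2O = 1.504 s.
Passive exhalation: V(t)/V₀ = e^(−t/τ) = e^(−1.63/1.504) = 0.3383.
Fraction exhaled = 1 − 0.3383 = 0.6617 → 66.17%.

66.2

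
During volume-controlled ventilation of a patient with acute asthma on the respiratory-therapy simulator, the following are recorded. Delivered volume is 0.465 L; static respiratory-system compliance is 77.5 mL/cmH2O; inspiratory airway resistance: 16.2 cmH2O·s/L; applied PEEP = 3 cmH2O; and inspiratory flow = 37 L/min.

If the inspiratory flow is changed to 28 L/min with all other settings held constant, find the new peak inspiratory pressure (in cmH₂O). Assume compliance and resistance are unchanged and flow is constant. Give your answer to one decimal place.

Flow: 37 L/min ÷ 60 = 0.6167 L/s.
New flow: 28 L/min ÷ 60 = 0.4667 L/s.
PIP = Vt/C + R·V̇ + PEEP (constant-flow equation of motion).
Only the resistive term changes: ΔPIP = R × ΔV̇ = 16.2 × (0.4667 − 0.6167) = 16.2 × -0.15 = -2.43 cmH2O.
Original PIP = 465/77.5 + 16.2×0.6167 + 3 = 18.991 cmH2O; new PIP = 18.991 + (-2.43) = 16.561 cmH2O.

16.6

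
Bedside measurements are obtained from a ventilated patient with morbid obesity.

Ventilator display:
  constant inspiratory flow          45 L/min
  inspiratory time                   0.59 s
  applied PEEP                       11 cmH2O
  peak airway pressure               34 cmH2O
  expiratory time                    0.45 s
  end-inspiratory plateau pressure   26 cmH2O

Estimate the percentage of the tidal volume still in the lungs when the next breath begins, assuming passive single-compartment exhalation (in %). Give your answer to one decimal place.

Flow: 45 L/min ÷ 60 = 0.75 L/s.
Vt = flow × Ti = 0.75 L/s × 0.59 s × 1000 mL/L = 442.5 mL.
R = (PIP − Pplat)/V̇ = (34 − 26) / 0.75 = 8.0/0.75 = 10.667 cmH2O·s/L.
C = Vt/(Pplat − PEEP) = 442.5 / (26 − 11) = 442.5/15.0 = 29.5 mL/cmH2O.
τ = R × C = 10.667 × 0.0295 L/cmH2O = 0.3147 s.
Fraction remaining at end-expiration = e^(−Te/τ) = e^(−0.45/0.3147) = 0.2393 → 23.93%.

23.9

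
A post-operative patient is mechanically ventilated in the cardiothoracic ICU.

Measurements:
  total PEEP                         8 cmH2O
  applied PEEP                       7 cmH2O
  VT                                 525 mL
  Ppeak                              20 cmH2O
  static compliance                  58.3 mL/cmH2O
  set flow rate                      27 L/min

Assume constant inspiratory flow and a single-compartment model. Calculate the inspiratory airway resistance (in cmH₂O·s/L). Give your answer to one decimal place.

6.7

Flow: 27 L/min ÷ 60 = 0.45 L/s.
Total PEEP = 8 cmH2O (set 7 + intrinsic 1); this is the baseline alveolar pressure.
Equation of motion (constant flow): PIP = Vt/C + R·V̇ + PEEP.
R·V̇ = PIP − Vt/C − PEEP = 20 − 525/58.3 − 8 = 20 − 9.005 − 8 = 2.995 cmH2O.
R = 2.995 / 0.45 = 6.656 cmH2O·s/L.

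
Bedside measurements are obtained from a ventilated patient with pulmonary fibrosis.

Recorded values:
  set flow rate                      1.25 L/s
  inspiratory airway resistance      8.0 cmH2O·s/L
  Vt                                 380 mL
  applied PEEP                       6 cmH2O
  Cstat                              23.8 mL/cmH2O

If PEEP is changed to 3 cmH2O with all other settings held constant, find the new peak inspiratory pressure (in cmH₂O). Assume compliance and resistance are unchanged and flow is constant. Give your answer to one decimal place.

29.0

PIP = Vt/C + R·V̇ + PEEP (constant-flow equation of motion).
Only the baseline term changes: ΔPIP = ΔPEEP = 3 − 6 = -3.0 cmH2O.
Original PIP = 380/23.8 + 8.0×1.25 + 6 = 31.966 cmH2O; new PIP = 31.966 + (-3.0) = 28.966 cmH2O.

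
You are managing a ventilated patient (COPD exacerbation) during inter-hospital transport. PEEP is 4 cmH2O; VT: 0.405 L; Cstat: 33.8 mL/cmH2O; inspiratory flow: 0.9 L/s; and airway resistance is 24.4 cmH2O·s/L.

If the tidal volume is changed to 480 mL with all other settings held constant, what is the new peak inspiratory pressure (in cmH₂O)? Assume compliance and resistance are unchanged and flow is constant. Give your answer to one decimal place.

PIP = Vt/C + R·V̇ + PEEP (constant-flow equation of motion).
Only the elastic term changes: ΔPIP = ΔVt / C = (480 − 405) / 33.8 = 2.219 cmH2O.
Original PIP = 405/33.8 + 24.4×0.9 + 4 = 37.942 cmH2O; new PIP = 37.942 + (2.219) = 40.161 cmH2O.

40.2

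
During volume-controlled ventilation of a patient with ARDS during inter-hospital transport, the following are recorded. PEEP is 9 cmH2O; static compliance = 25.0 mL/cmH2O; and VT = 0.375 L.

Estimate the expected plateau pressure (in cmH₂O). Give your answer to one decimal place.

Pplat = PEEP + Vt / Cstat = 9 + 375 / 25.0 = 9 + 15.0 = 24.0 cmH2O.

24.0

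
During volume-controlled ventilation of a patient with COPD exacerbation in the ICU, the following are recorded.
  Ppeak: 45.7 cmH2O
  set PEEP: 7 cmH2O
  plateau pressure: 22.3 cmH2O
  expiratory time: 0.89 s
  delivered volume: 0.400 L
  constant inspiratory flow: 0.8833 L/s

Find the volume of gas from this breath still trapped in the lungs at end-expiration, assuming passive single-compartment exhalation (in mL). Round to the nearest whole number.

111

R = (PIP − Pplat)/V̇ = (45.7 − 22.3) / 0.8833 = 23.4/0.8833 = 26.492 cmH2O·s/L.
C = Vt/(Pplat − PEEP) = 400.0 / (22.3 − 7) = 400.0/15.3 = 26.144 mL/cmH2O.
τ = R × C = 26.492 × 0.02614 L/cmH2O = 0.6925 s.
Fraction remaining = e^(−Te/τ) = e^(−0.89/0.6925) = 0.2766.
Trapped volume = 400.0 × 0.2766 = 110.64 mL.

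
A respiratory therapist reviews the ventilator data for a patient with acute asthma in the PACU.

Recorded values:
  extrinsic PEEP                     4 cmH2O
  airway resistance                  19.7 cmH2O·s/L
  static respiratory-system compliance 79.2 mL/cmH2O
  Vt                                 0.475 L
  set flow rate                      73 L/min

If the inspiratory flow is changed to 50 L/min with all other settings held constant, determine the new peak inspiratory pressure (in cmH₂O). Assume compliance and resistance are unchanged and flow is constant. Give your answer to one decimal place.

Flow: 73 L/min ÷ 60 = 1.2167 L/s.
New flow: 50 L/min ÷ 60 = 0.8333 L/s.
PIP = Vt/C + R·V̇ + PEEP (constant-flow equation of motion).
Only the resistive term changes: ΔPIP = R × ΔV̇ = 19.7 × (0.8333 − 1.2167) = 19.7 × -0.3834 = -7.553 cmH2O.
Original PIP = 475/79.2 + 19.7×1.2167 + 4 = 33.966 cmH2O; new PIP = 33.966 + (-7.553) = 26.413 cmH2O.

26.4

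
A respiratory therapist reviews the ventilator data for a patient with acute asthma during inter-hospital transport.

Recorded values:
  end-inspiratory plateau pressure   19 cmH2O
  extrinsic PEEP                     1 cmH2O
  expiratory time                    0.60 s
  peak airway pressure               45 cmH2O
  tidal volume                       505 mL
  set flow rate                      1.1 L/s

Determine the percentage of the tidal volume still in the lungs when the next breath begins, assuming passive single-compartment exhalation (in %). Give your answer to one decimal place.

40.5

R = (PIP − Pplat)/V̇ = (45 − 19) / 1.1 = 26.0/1.1 = 23.636 cmH2O·s/L.
C = Vt/(Pplat − PEEP) = 505.0 / (19 − 1) = 505.0/18.0 = 28.056 mL/cmH2O.
τ = R × C = 23.636 × 0.02806 L/cmH2O = 0.6632 s.
Fraction remaining at end-expiration = e^(−Te/τ) = e^(−0.60/0.6632) = 0.4047 → 40.47%.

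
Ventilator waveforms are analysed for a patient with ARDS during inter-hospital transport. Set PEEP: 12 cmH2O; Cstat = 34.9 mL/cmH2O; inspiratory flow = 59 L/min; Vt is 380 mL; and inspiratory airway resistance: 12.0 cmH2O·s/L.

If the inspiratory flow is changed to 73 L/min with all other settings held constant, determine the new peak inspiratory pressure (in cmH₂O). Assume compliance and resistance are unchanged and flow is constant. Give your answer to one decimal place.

37.5

Flow: 59 L/min ÷ 60 = 0.9833 L/s.
New flow: 73 L/min ÷ 60 = 1.2167 L/s.
PIP = Vt/C + R·V̇ + PEEP (constant-flow equation of motion).
Only the resistive term changes: ΔPIP = R × ΔV̇ = 12.0 × (1.2167 − 0.9833) = 12.0 × 0.2334 = 2.801 cmH2O.
Original PIP = 380/34.9 + 12.0×0.9833 + 12 = 34.688 cmH2O; new PIP = 34.688 + (2.801) = 37.489 cmH2O.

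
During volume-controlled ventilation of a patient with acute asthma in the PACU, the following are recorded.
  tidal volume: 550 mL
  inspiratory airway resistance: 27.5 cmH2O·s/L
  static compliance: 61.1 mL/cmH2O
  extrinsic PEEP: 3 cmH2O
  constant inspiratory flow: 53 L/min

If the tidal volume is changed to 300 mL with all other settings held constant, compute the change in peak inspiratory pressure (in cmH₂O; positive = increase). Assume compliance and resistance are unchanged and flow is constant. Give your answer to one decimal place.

-4.1

PIP = Vt/C + R·V̇ + PEEP (constant-flow equation of motion).
Only the elastic term changes: ΔPIP = ΔVt / C = (300 − 550) / 61.1 = -4.092 cmH2O.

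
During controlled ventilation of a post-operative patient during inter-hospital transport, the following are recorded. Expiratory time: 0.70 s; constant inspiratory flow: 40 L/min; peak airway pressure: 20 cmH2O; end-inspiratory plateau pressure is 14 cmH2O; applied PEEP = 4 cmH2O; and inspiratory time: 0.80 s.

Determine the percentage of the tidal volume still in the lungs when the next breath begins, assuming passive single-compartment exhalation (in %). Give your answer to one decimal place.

23.3

Flow: 40 L/min ÷ 60 = 0.6667 L/s.
Vt = flow × Ti = 0.6667 L/s × 0.80 s × 1000 mL/L = 533.36 mL.
R = (PIP − Pplat)/V̇ = (20 − 14) / 0.6667 = 6.0/0.6667 = 9.0 cmH2O·s/L.
C = Vt/(Pplat − PEEP) = 533.36 / (14 − 4) = 533.36/10.0 = 53.336 mL/cmH2O.
τ = R × C = 9.0 × 0.05334 L/cmH2O = 0.4801 s.
Fraction remaining at end-expiration = e^(−Te/τ) = e^(−0.70/0.4801) = 0.2327 → 23.27%.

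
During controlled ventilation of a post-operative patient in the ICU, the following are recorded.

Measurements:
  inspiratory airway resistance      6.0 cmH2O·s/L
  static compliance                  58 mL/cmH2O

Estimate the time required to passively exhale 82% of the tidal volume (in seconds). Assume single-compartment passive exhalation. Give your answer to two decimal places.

τ = R × C = 6.0 × 58 mL/cmH2O = 6.0 × 0.058 L/cmH2O = 0.348 s.
Exhaled fraction f = 1 − e^(−t/τ) → t = −τ·ln(1 − f) = −0.348·ln(0.18) = 0.5967 s.

0.60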